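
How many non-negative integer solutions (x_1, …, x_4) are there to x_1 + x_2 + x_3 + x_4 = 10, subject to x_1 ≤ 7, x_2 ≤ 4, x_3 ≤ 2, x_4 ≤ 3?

Without the upper bounds there are C(13,3) = 286 ways to split 10 among 4 variables.
Subtract solutions that violate a single cap (substitute x_i' = x_i − (cap_i+1)): x_1 ≥ 8 gives C(5,3) = 10; x_2 ≥ 5 gives C(8,3) = 56; x_3 ≥ 3 gives C(10,3) = 120; x_4 ≥ 4 gives C(9,3) = 84. Together 270.
Add back pairs where two caps are both exceeded: 0 + 0 + 0 + 10 + 4 + 20 = 34.
By inclusion–exclusion the count is 286 − 270 + 34 = 50.

50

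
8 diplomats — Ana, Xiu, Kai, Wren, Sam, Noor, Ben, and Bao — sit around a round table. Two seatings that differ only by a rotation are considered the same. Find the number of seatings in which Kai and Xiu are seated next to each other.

Treat {Kai, Xiu} as one unit (2 internal orders) and seat the resulting 7 units around the table: (6)! circular arrangements.
So 2 × (6)! = 2 × 720 = 1440.

1440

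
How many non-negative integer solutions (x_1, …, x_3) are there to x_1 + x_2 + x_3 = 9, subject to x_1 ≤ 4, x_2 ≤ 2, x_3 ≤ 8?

14

By stars and bars, unrestricted non-negative solutions to x_1+…+x_3 = 9 number C(9+2,2) = 55.
Subtract solutions that violate a single cap (substitute x_i' = x_i − (cap_i+1)): x_1 ≥ 5 gives C(6,2) = 15; x_2 ≥ 3 gives C(8,2) = 28; x_3 ≥ 9 gives C(2,2) = 1. Together 44.
Add back pairs where two caps are both exceeded: 3 + 0 + 0 = 3.
By inclusion–exclusion the count is 55 − 44 + 3 = 14.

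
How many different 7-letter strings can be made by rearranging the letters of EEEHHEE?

21

EEEHHEE has 7 letters with E appearing 5 times and H appearing twice.
So there are 7! / (5!·2!) = 21 distinguishable arrangements.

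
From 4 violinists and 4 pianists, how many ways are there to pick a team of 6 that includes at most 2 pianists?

Split by how many pianists are chosen (0 through 2).
Sum: C(4,0)·C(4,6) + C(4,1)·C(4,5) + C(4,2)·C(4,4) = 0 + 0 + 6 = 6.

6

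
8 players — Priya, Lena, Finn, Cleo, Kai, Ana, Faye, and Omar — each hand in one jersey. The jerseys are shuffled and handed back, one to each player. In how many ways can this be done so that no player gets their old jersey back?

Count assignments avoiding every fixed point. For any j of the 8 players fixed to their old jersey, the other 8−j can be arranged in (8−j)! ways.
By inclusion–exclusion this is Σ_{j=0}^{8} (−1)^j C(8,j)·(8−j)!.
Computing: 40320 − 40320 + 20160 − 6720 + 1680 − 336 + 56 − 8 + 1 = 14833.

14833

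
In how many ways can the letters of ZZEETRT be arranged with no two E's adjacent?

Total arrangements of ZZEETRT: 7!/(2!·2!·2!) = 630.
If the two E's are adjacent, glue them into one block, leaving 6 items to arrange: (6)!/(2!·2!) = 180 ways.
Subtracting, 630 − 180 = 450 arrangements keep the E's apart.

450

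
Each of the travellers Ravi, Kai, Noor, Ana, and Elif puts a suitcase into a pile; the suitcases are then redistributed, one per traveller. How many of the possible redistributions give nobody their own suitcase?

44

Count assignments avoiding every fixed point. For any j of the 5 travellers fixed to their own suitcase, the other 5−j can be arranged in (5−j)! ways.
By inclusion–exclusion this is Σ_{j=0}^{5} (−1)^j C(5,j)·(5−j)!.
Computing: 120 − 120 + 60 − 20 + 5 − 1 = 44.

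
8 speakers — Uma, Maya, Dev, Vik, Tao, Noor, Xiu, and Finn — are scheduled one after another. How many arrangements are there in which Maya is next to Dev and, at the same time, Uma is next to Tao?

Treat {Maya,Dev} as one block (2 orders) and {Uma,Tao} as another (2 orders).
That leaves 6 units to arrange: 2 × 2 × 6! = 4 × 720 = 2880.

2880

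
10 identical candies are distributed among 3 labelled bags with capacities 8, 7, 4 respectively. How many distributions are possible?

By stars and bars, unrestricted non-negative solutions to x_1+…+x_3 = 10 number C(10+2,2) = 66.
Subtract solutions that violate a single cap (substitute x_i' = x_i − (cap_i+1)): x_1 ≥ 9 gives C(3,2) = 3; x_2 ≥ 8 gives C(4,2) = 6; x_3 ≥ 5 gives C(7,2) = 21. Together 30.
No two caps can be exceeded simultaneously, so the pair terms are all 0.
By inclusion–exclusion the count is 66 − 30 + 0 = 36.

36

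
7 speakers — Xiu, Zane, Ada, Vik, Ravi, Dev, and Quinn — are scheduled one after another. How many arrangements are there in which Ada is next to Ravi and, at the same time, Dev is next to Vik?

Treat {Ada,Ravi} as one block (2 orders) and {Dev,Vik} as another (2 orders).
That leaves 5 units to arrange: 2 × 2 × 5! = 4 × 120 = 480.

480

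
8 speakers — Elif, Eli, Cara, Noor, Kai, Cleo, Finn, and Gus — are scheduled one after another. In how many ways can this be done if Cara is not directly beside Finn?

30240

Of the 8! = 40320 arrangements, those with Cara and Finn adjacent number 2 × 7! = 10080 (treat the pair as a block with 2 internal orders).
So 40320 − 10080 = 30240 arrangements keep them apart.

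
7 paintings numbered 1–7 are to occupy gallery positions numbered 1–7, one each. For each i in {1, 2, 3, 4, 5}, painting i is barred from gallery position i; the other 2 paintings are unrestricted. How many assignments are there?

Let Aᵢ (for 1 ≤ i ≤ 5) be the placements that put painting i in its forbidden gallery position. Any j of these fix j positions, leaving (7−j)! ways to fill the rest, and there are C(5,j) ways to pick which j.
By inclusion–exclusion, the number of valid placements is Σ_{j=0}^{5} (−1)^j C(5,j)·(7−j)!.
Computing: 5040 − 3600 + 1200 − 240 + 30 − 2 = 2428.

2428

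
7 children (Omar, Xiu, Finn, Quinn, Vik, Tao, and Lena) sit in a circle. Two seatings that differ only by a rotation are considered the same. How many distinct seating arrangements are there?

Fix one person's seat to break rotational symmetry; the remaining 6 people can be arranged in (6)! = 720 ways.

720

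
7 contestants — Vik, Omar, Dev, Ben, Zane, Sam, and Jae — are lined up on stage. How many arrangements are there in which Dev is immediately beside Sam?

Glue Dev and Sam into one block (2 internal orders), leaving 6 units to arrange in a row.
So the count is 2·(6)! = 1440.

1440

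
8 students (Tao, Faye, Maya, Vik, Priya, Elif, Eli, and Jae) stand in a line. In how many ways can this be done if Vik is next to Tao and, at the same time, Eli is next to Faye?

2880

Treat {Vik,Tao} as one block (2 orders) and {Eli,Faye} as another (2 orders).
That leaves 6 units to arrange: 2 × 2 × 6! = 4 × 720 = 2880.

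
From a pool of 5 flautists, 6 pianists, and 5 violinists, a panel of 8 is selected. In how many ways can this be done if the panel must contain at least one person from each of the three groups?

With no constraint there are C(16,8) = 12870 possible selections.
Subtract selections that omit an entire group: no flautists → C(11,8) = 165; no pianists → C(10,8) = 45; no violinists → C(11,8) = 165.
Add back selections omitting two groups (i.e. drawn from a single group): C(5,8) + C(6,8) + C(5,8) = 0.
By inclusion–exclusion: 12870 − 375 + 0 = 12495.

12495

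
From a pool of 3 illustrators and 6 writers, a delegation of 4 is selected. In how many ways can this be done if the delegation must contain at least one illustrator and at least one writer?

Total 4-person selections from all 9: C(9,4) = 126.
Subtract selections that omit an entire group: no illustrators → C(6,4) = 15; no writers → C(3,4) = 0.
Both groups omitted at once is impossible, so 126 − 15 = 111.

111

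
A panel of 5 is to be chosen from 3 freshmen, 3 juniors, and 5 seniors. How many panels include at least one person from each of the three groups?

345

Unrestricted: C(11,5) = 462 ways to pick any 5 of the 11.
Subtract selections that omit an entire group: no freshmen → C(8,5) = 56; no juniors → C(8,5) = 56; no seniors → C(6,5) = 6.
Add back selections omitting two groups (i.e. drawn from a single group): C(3,5) + C(3,5) + C(5,5) = 1.
By inclusion–exclusion: 462 − 118 + 1 = 345.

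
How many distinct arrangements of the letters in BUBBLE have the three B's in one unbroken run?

Treat the 3 copies of B as a single block. The multiset to arrange is then {BBB, E, L, U}, 4 items in all.
All 4 items are distinct, so there are (4)! = 24 arrangements.

24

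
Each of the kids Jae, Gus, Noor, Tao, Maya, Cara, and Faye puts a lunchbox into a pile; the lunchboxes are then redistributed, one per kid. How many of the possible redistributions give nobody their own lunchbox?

Let Aᵢ be the assignments in which kid i gets their own lunchbox. We want the size of the complement of A₁∪…∪A_7.
By inclusion–exclusion this is Σ_{j=0}^{7} (−1)^j C(7,j)·(7−j)!.
Computing: 5040 − 5040 + 2520 − 840 + 210 − 42 + 7 − 1 = 1854.

1854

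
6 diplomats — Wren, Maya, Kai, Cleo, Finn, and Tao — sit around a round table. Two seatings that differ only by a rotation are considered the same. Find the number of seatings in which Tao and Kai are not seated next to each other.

72

All circular seatings of 6 people number (5)! = 120.
Seatings with Tao beside Kai: treat them as a block with 2 internal orders, giving 2 × (4)! = 48.
Subtracting, 120 − 48 = 72.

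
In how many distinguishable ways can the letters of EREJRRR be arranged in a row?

105

Letter multiplicities in EREJRRR: E×2, J×1, R×4.
Dividing 7! = 5040 by 4!·2! = 48 for the repeated letters gives 105.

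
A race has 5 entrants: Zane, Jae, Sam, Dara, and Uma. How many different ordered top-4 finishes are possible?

There are 5 choices for 1st place, 4 for 2nd, and so on down to 2 for position 4.
That gives 5 × 4 × 3 × 2 = 120.

120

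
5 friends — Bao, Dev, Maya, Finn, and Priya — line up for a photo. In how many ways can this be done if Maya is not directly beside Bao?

72

There are 5! = 120 arrangements in all. If Maya and Bao are adjacent, merging them into one block gives 2·(4)! = 48 arrangements.
Complementary counting: 120 − 48 = 72.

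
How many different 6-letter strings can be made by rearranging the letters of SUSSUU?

20

Letter multiplicities in SUSSUU: S×3, U×3.
Dividing 6! = 720 by 3!·3! = 36 for the repeated letters gives 20.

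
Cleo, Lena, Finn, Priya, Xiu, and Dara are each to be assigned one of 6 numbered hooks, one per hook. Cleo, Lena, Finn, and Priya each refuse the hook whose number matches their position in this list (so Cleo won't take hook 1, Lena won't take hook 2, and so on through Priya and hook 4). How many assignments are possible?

Let Aᵢ (for 1 ≤ i ≤ 4) be the placements that put person i in their forbidden hook. Any j of these fix j positions, leaving (6−j)! ways to fill the rest, and there are C(4,j) ways to pick which j.
By inclusion–exclusion, the number of valid placements is Σ_{j=0}^{4} (−1)^j C(4,j)·(6−j)!.
Computing: 720 − 480 + 144 − 24 + 2 = 362.

362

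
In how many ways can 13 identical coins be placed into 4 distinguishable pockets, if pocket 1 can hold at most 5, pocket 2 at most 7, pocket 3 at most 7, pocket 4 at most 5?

Ignoring the caps, the number of non-negative solutions to x_1+…+x_4 = 13 is C(16,3) = 560.
Subtract solutions that violate a single cap (substitute x_i' = x_i − (cap_i+1)): x_1 ≥ 6 gives C(10,3) = 120; x_2 ≥ 8 gives C(8,3) = 56; x_3 ≥ 8 gives C(8,3) = 56; x_4 ≥ 6 gives C(10,3) = 120. Together 352.
Add back pairs where two caps are both exceeded: 0 + 0 + 4 + 0 + 0 + 0 = 4.
By inclusion–exclusion the count is 560 − 352 + 4 = 212.

212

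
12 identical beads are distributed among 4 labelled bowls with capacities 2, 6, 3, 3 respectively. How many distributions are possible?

10

By stars and bars, unrestricted non-negative solutions to x_1+…+x_4 = 12 number C(12+3,3) = 455.
Subtract solutions that violate a single cap (substitute x_i' = x_i − (cap_i+1)): x_1 ≥ 3 gives C(12,3) = 220; x_2 ≥ 7 gives C(8,3) = 56; x_3 ≥ 4 gives C(11,3) = 165; x_4 ≥ 4 gives C(11,3) = 165. Together 606.
Add back pairs where two caps are both exceeded: 10 + 56 + 56 + 4 + 4 + 35 = 165.
Subtract triples: 0 + 0 + 4 + 0 = 4.
By inclusion–exclusion the count is 455 − 606 + 165 − 4 = 10.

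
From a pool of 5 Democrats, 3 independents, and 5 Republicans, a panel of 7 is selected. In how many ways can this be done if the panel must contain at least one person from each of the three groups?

1580

With no constraint there are C(13,7) = 1716 possible selections.
Subtract selections that omit an entire group: no Democrats → C(8,7) = 8; no independents → C(10,7) = 120; no Republicans → C(8,7) = 8.
Add back selections omitting two groups (i.e. drawn from a single group): C(5,7) + C(3,7) + C(5,7) = 0.
By inclusion–exclusion: 1716 − 136 + 0 = 1580.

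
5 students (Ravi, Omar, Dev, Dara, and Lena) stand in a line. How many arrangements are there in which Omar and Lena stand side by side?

48

Place the 3 others and the Omar-Lena pair as 4 objects in a line; the pair has 2 internal arrangements.
That gives 2 × 4! = 2 × 24 = 48.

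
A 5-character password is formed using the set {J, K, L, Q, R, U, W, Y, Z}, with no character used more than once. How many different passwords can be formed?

This is a permutation of 5 out of 9: P(9,5) = 9!/4!.
That product is 9 × 8 × 7 × 6 × 5 = 15120.

15120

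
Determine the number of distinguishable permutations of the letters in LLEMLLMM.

280

LLEMLLMM has 8 letters with L appearing 4 times and M appearing 3 times.
The number of distinct arrangements is 8!/(4!·3!) = 40320/144 = 280.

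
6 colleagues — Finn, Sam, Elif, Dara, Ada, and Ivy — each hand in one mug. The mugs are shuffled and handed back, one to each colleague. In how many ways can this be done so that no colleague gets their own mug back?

265

This is the derangement count D_6: permutations of 6 items with no fixed point.
By inclusion–exclusion this is Σ_{j=0}^{6} (−1)^j C(6,j)·(6−j)!.
Computing: 720 − 720 + 360 − 120 + 30 − 6 + 1 = 265.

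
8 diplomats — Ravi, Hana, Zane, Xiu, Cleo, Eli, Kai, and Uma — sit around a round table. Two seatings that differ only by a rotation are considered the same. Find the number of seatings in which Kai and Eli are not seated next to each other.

All circular seatings of 8 people number (7)! = 5040.
Seatings with Kai beside Eli: treat them as a block with 2 internal orders, giving 2 × (6)! = 1440.
Subtracting, 5040 − 1440 = 3600.

3600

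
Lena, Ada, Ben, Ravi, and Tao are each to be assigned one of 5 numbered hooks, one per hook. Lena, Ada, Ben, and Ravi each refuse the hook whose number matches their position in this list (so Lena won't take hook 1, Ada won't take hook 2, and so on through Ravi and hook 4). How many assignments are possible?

Let Aᵢ (for 1 ≤ i ≤ 4) be the placements that put person i in their forbidden hook. Any j of these fix j positions, leaving (5−j)! ways to fill the rest, and there are C(4,j) ways to pick which j.
By inclusion–exclusion, the number of valid placements is Σ_{j=0}^{4} (−1)^j C(4,j)·(5−j)!.
Computing: 120 − 96 + 36 − 8 + 1 = 53.

53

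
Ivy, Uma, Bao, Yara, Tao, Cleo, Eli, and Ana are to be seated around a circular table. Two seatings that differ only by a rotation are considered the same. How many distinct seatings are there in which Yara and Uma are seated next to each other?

1440

Treat {Yara, Uma} as one unit (2 internal orders) and seat the resulting 7 units around the table: (6)! circular arrangements.
So 2 × (6)! = 2 × 720 = 1440.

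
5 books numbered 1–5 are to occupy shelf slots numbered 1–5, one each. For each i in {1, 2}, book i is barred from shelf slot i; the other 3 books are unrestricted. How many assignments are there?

Let Aᵢ (for i ∈ {1, 2}) be the placements that put book i in its forbidden shelf slot. Any j of these fix j positions, leaving (5−j)! ways to fill the rest, and there are C(2,j) ways to pick which j.
By inclusion–exclusion, the number of valid placements is Σ_{j=0}^{2} (−1)^j C(2,j)·(5−j)!.
Computing: 120 − 48 + 6 = 78.

78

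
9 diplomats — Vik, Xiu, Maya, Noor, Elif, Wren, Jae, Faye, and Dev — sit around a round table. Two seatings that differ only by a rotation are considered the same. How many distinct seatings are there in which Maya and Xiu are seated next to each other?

10080

Treat {Maya, Xiu} as one unit (2 internal orders) and seat the resulting 8 units around the table: (7)! circular arrangements.
So 2 × (7)! = 2 × 5040 = 10080.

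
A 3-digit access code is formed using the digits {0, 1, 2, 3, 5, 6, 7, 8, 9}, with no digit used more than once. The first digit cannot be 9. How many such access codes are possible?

448

The first digit has 9−1 = 8 choices (anything except 9).
The remaining 2 digits are filled from the other 8 symbols without repetition: 8 × 7 = 56.
Total: 8 × 56 = 448.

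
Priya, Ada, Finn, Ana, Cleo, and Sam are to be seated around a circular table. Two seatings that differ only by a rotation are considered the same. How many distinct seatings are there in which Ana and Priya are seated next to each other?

48

Treat {Ana, Priya} as one unit (2 internal orders) and seat the resulting 5 units around the table: (4)! circular arrangements.
So 2 × (4)! = 2 × 24 = 48.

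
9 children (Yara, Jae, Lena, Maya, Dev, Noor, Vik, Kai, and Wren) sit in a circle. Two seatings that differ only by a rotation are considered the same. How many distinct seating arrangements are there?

40320

Seat Yara anywhere (absorbing the rotational symmetry), then permute the other 8: (8)! = 40320.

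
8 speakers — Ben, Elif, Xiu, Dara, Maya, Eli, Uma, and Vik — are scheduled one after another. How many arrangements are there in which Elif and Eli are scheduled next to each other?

10080

Place the 6 others and the Elif-Eli pair as 7 objects in a line; the pair has 2 internal arrangements.
That gives 2 × 7! = 2 × 5040 = 10080.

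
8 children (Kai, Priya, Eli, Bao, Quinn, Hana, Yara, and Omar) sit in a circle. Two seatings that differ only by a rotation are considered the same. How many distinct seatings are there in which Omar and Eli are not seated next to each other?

Without the restriction there are (7)! = 5040 seatings.
Seatings with Omar beside Eli: treat them as a block with 2 internal orders, giving 2 × (6)! = 1440.
Subtracting, 5040 − 1440 = 3600.

3600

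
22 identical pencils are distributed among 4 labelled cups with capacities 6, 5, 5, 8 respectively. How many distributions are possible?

10

Without the upper bounds there are C(25,3) = 2300 ways to split 22 among 4 cups.
Subtract solutions that violate a single cap (substitute x_i' = x_i − (cap_i+1)): x_1 ≥ 7 gives C(18,3) = 816; x_2 ≥ 6 gives C(19,3) = 969; x_3 ≥ 6 gives C(19,3) = 969; x_4 ≥ 9 gives C(16,3) = 560. Together 3314.
Add back pairs where two caps are both exceeded: 220 + 220 + 84 + 286 + 120 + 120 = 1050.
Subtract triples: 20 + 1 + 1 + 4 = 26.
By inclusion–exclusion the count is 2300 − 3314 + 1050 − 26 = 10.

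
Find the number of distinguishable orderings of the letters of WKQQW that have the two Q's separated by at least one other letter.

18

Total arrangements of WKQQW: 5!/(2!·2!) = 30.
If the two Q's are adjacent, glue them into one block, leaving 4 items to arrange: (4)!/(2!) = 12 ways.
Subtracting, 30 − 12 = 18 arrangements keep the Q's apart.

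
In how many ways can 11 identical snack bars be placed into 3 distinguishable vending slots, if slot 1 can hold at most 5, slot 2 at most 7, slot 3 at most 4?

20

Without the upper bounds there are C(13,2) = 78 ways to split 11 among 3 vending slots.
Subtract solutions that violate a single cap (substitute x_i' = x_i − (cap_i+1)): x_1 ≥ 6 gives C(7,2) = 21; x_2 ≥ 8 gives C(5,2) = 10; x_3 ≥ 5 gives C(8,2) = 28. Together 59.
Add back pairs where two caps are both exceeded: 0 + 1 + 0 = 1.
By inclusion–exclusion the count is 78 − 59 + 1 = 20.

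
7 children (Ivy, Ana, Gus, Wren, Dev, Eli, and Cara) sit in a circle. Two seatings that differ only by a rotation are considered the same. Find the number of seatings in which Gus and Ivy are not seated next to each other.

480

Without the restriction there are (6)! = 720 seatings.
Those with Gus next to Ivy: fuse the pair into one unit and seat 6 units around a circle — 2·(5)! = 240.
Subtracting, 720 − 240 = 480.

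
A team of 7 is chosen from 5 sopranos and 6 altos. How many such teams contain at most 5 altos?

325

Split by how many altos are chosen (0 through 5).
Sum: C(6,0)·C(5,7) + C(6,1)·C(5,6) + C(6,2)·C(5,5) + C(6,3)·C(5,4) + C(6,4)·C(5,3) + C(6,5)·C(5,2) = 0 + 0 + 15 + 100 + 150 + 60 = 325.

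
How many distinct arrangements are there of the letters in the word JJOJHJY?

210

The 7 letters of JJOJHJY have repeats: J appearing 4 times.
The number of distinct arrangements is 7!/(4!) = 5040/24 = 210.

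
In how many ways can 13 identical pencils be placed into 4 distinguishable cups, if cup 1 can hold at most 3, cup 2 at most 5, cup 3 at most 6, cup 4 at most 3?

33

By stars and bars, unrestricted non-negative solutions to x_1+…+x_4 = 13 number C(13+3,3) = 560.
Subtract solutions that violate a single cap (substitute x_i' = x_i − (cap_i+1)): x_1 ≥ 4 gives C(12,3) = 220; x_2 ≥ 6 gives C(10,3) = 120; x_3 ≥ 7 gives C(9,3) = 84; x_4 ≥ 4 gives C(12,3) = 220. Together 644.
Add back pairs where two caps are both exceeded: 20 + 10 + 56 + 1 + 20 + 10 = 117.
By inclusion–exclusion the count is 560 − 644 + 117 = 33.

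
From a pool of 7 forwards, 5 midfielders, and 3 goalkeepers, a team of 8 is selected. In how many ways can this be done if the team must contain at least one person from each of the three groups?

5894

Unrestricted: C(15,8) = 6435 ways to pick any 8 of the 15.
Selections missing a whole group: no forwards → C(8,8) = 1; no midfielders → C(10,8) = 45; no goalkeepers → C(12,8) = 495.
Add back selections omitting two groups (i.e. drawn from a single group): C(7,8) + C(5,8) + C(3,8) = 0.
By inclusion–exclusion: 6435 − 541 + 0 = 5894.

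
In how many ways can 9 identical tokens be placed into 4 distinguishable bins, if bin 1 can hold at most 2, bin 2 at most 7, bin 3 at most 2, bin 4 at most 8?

67

By stars and bars, unrestricted non-negative solutions to x_1+…+x_4 = 9 number C(9+3,3) = 220.
Subtract solutions that violate a single cap (substitute x_i' = x_i − (cap_i+1)): x_1 ≥ 3 gives C(9,3) = 84; x_2 ≥ 8 gives C(4,3) = 4; x_3 ≥ 3 gives C(9,3) = 84; x_4 ≥ 9 gives C(3,3) = 1. Together 173.
Add back pairs where two caps are both exceeded: 0 + 20 + 0 + 0 + 0 + 0 = 20.
By inclusion–exclusion the count is 220 − 173 + 20 = 67.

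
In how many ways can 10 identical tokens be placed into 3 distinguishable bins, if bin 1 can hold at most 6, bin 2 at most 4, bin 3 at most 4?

By stars and bars, unrestricted non-negative solutions to x_1+…+x_3 = 10 number C(10+2,2) = 66.
Subtract solutions that violate a single cap (substitute x_i' = x_i − (cap_i+1)): x_1 ≥ 7 gives C(5,2) = 10; x_2 ≥ 5 gives C(7,2) = 21; x_3 ≥ 5 gives C(7,2) = 21. Together 52.
Add back pairs where two caps are both exceeded: 0 + 0 + 1 = 1.
By inclusion–exclusion the count is 66 − 52 + 1 = 15.

15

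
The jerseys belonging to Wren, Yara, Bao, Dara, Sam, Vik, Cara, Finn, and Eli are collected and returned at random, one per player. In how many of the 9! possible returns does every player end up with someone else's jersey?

This is the derangement count D_9: permutations of 9 items with no fixed point.
By inclusion–exclusion this is Σ_{j=0}^{9} (−1)^j C(9,j)·(9−j)!.
Computing: 362880 − 362880 + 181440 − 60480 + 15120 − 3024 + 504 − 72 + 9 − 1 = 133496.

133496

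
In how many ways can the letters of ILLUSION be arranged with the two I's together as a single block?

Treat the 2 copies of I as a single block. The multiset to arrange is then {II, L, L, N, O, S, U}, 7 items in all.
That gives (7)!/(2!) = 2520 arrangements.

2520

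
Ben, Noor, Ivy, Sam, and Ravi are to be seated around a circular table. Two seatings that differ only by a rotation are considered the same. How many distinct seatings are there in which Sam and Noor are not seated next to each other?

All circular seatings of 5 people number (4)! = 24.
Those with Sam next to Noor: fuse the pair into one unit and seat 4 units around a circle — 2·(3)! = 12.
Subtracting, 24 − 12 = 12.

12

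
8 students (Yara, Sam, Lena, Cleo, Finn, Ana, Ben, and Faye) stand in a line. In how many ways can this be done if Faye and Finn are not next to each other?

30240

Of the 8! = 40320 arrangements, those with Faye and Finn adjacent number 2 × 7! = 10080 (treat the pair as a block with 2 internal orders).
So 40320 − 10080 = 30240 arrangements keep them apart.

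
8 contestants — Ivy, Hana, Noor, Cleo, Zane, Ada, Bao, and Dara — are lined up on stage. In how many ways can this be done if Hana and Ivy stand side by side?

Treat {Hana, Ivy} as a single unit. There are 7 units to order, and the pair itself can be ordered 2 ways.
That gives 2 × 7! = 2 × 5040 = 10080.

10080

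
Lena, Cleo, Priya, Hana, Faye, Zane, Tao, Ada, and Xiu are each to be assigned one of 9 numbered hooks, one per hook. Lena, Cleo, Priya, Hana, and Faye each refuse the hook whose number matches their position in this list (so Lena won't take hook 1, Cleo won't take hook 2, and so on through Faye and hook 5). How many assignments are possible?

205056

Let Aᵢ (for 1 ≤ i ≤ 5) be the placements that put person i in their forbidden hook. Any j of these fix j positions, leaving (9−j)! ways to fill the rest, and there are C(5,j) ways to pick which j.
By inclusion–exclusion, the number of valid placements is Σ_{j=0}^{5} (−1)^j C(5,j)·(9−j)!.
Computing: 362880 − 201600 + 50400 − 7200 + 600 − 24 = 205056.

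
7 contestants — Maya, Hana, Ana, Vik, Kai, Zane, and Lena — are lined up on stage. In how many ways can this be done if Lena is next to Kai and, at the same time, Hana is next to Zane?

480

Treat {Lena,Kai} as one block (2 orders) and {Hana,Zane} as another (2 orders).
That leaves 5 units to arrange: 2 × 2 × 5! = 4 × 120 = 480.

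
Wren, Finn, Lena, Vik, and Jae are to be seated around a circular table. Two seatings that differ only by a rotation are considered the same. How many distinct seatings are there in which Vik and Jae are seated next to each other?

Treat {Vik, Jae} as one unit (2 internal orders) and seat the resulting 4 units around the table: (3)! circular arrangements.
So 2 × (3)! = 2 × 6 = 12.

12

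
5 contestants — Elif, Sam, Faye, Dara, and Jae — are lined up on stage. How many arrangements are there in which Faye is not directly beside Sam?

There are 5! = 120 arrangements in all. If Faye and Sam are adjacent, merging them into one block gives 2·(4)! = 48 arrangements.
So 120 − 48 = 72 arrangements keep them apart.

72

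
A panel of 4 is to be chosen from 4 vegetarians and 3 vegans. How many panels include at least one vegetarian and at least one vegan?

Total 4-person selections from all 7: C(7,4) = 35.
Selections missing a whole group: no vegetarians → C(3,4) = 0; no vegans → C(4,4) = 1.
Both groups omitted at once is impossible, so 35 − 1 = 34.

34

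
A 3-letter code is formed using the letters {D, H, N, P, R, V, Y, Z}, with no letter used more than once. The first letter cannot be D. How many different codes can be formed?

The first letter has 8−1 = 7 choices (anything except D).
The remaining 2 letters are filled from the other 7 symbols without repetition: 7 × 6 = 42.
Total: 7 × 42 = 294.

294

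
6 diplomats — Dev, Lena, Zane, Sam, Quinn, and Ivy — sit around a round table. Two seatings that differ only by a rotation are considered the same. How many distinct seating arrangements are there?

Around a circle, 6 distinct people have 6!/6 = (5)! = 120 rotationally distinct seatings.

120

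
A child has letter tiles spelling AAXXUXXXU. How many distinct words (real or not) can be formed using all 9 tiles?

756

The 9 letters of AAXXUXXXU have repeats: A appearing twice, U appearing twice, and X appearing 5 times.
The number of distinct arrangements is 9!/(5!·2!·2!) = 362880/480 = 756.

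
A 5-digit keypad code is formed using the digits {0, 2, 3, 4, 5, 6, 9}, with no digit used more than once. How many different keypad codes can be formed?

2520

This is a permutation of 5 out of 7: P(7,5) = 7!/2!.
7 × 6 × 5 × 4 × 3 = 2520.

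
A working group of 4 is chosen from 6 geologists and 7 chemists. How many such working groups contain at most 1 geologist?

245

Split by how many geologists are chosen (0 through 1).
Sum: C(6,0)·C(7,4) + C(6,1)·C(7,3) = 35 + 210 = 245.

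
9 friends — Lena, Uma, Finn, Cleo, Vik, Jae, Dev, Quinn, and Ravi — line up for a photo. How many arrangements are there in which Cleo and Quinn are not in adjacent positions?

There are 9! = 362880 arrangements in all. If Cleo and Quinn are adjacent, merging them into one block gives 2·(8)! = 80640 arrangements.
So 362880 − 80640 = 282240 arrangements keep them apart.

282240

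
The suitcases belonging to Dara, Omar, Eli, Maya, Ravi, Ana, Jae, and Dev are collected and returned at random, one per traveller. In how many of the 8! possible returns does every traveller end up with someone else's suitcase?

14833

Count assignments avoiding every fixed point. For any j of the 8 travellers fixed to their own suitcase, the other 8−j can be arranged in (8−j)! ways.
By inclusion–exclusion this is Σ_{j=0}^{8} (−1)^j C(8,j)·(8−j)!.
Computing: 40320 − 40320 + 20160 − 6720 + 1680 − 336 + 56 − 8 + 1 = 14833.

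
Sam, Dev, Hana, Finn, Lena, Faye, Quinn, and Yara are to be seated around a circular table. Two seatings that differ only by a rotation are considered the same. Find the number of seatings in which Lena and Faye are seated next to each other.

Treat {Lena, Faye} as one unit (2 internal orders) and seat the resulting 7 units around the table: (6)! circular arrangements.
So 2 × (6)! = 2 × 720 = 1440.

1440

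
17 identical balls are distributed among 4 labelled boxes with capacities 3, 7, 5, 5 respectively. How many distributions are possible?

By stars and bars, unrestricted non-negative solutions to x_1+…+x_4 = 17 number C(17+3,3) = 1140.
Subtract solutions that violate a single cap (substitute x_i' = x_i − (cap_i+1)): x_1 ≥ 4 gives C(16,3) = 560; x_2 ≥ 8 gives C(12,3) = 220; x_3 ≥ 6 gives C(14,3) = 364; x_4 ≥ 6 gives C(14,3) = 364. Together 1508.
Add back pairs where two caps are both exceeded: 56 + 120 + 120 + 20 + 20 + 56 = 392.
Subtract triples: 0 + 0 + 4 + 0 = 4.
By inclusion–exclusion the count is 1140 − 1508 + 392 − 4 = 20.

20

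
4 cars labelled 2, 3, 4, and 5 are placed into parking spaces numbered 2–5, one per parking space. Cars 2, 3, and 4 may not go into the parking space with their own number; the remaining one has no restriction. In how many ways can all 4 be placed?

11

Let Aᵢ (for i ∈ {2, 3, 4}) be the placements that put car i in its forbidden parking space. Any j of these fix j positions, leaving (4−j)! ways to fill the rest, and there are C(3,j) ways to pick which j.
By inclusion–exclusion, the number of valid placements is Σ_{j=0}^{3} (−1)^j C(3,j)·(4−j)!.
Computing: 24 − 18 + 6 − 1 = 11.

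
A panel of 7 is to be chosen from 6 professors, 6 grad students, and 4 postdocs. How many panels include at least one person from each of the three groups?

Total 7-person selections from all 16: C(16,7) = 11440.
Selections missing a whole group: no professors → C(10,7) = 120; no grad students → C(10,7) = 120; no postdocs → C(12,7) = 792.
Add back selections omitting two groups (i.e. drawn from a single group): C(6,7) + C(6,7) + C(4,7) = 0.
By inclusion–exclusion: 11440 − 1032 + 0 = 10408.

10408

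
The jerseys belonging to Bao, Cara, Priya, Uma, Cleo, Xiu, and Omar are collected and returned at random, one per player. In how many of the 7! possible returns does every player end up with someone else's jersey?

1854

This is the derangement count D_7: permutations of 7 items with no fixed point.
By inclusion–exclusion this is Σ_{j=0}^{7} (−1)^j C(7,j)·(7−j)!.
Computing: 5040 − 5040 + 2520 − 840 + 210 − 42 + 7 − 1 = 1854.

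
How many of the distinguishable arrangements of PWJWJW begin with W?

30

With the first slot taken by W, it remains to arrange the other 5 letters (PJWJW).
Those 5 letters have J appearing twice and W appearing twice, giving (5)!/(2!·2!) = 30.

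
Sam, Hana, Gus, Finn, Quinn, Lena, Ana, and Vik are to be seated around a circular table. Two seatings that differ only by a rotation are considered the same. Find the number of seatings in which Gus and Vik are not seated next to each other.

3600

All circular seatings of 8 people number (7)! = 5040.
Seatings with Gus beside Vik: treat them as a block with 2 internal orders, giving 2 × (6)! = 1440.
Subtracting, 5040 − 1440 = 3600.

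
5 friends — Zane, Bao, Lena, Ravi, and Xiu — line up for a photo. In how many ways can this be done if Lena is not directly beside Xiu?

72

Of the 5! = 120 arrangements, those with Lena and Xiu adjacent number 2 × 4! = 48 (treat the pair as a block with 2 internal orders).
So 120 − 48 = 72 arrangements keep them apart.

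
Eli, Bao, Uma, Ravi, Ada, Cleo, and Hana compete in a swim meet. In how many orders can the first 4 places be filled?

This is an ordered selection of 4 from 7: P(7,4).
That gives 7 × 6 × 5 × 4 = 840.

840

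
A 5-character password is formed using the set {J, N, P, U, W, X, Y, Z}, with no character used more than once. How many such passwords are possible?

6720

This is a permutation of 5 out of 8: P(8,5) = 8!/3!.
8 × 7 × 6 × 5 × 4 = 6720.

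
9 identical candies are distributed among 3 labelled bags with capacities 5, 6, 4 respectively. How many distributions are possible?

By stars and bars, unrestricted non-negative solutions to x_1+…+x_3 = 9 number C(9+2,2) = 55.
Subtract solutions that violate a single cap (substitute x_i' = x_i − (cap_i+1)): x_1 ≥ 6 gives C(5,2) = 10; x_2 ≥ 7 gives C(4,2) = 6; x_3 ≥ 5 gives C(6,2) = 15. Together 31.
No two caps can be exceeded simultaneously, so the pair terms are all 0.
By inclusion–exclusion the count is 55 − 31 + 0 = 24.

24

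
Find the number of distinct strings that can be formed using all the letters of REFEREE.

105

Letter multiplicities in REFEREE: E×4, F×1, R×2.
Dividing 7! = 5040 by 4!·2! = 48 for the repeated letters gives 105.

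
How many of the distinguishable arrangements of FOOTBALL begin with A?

1260

Fix A in the first position and arrange the remaining 7 letters.
Those 7 letters have L appearing twice and O appearing twice, giving (7)!/(2!·2!) = 1260.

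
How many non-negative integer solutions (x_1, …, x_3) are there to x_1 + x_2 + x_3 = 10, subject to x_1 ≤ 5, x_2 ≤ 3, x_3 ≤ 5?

10

By stars and bars, unrestricted non-negative solutions to x_1+…+x_3 = 10 number C(10+2,2) = 66.
Subtract solutions that violate a single cap (substitute x_i' = x_i − (cap_i+1)): x_1 ≥ 6 gives C(6,2) = 15; x_2 ≥ 4 gives C(8,2) = 28; x_3 ≥ 6 gives C(6,2) = 15. Together 58.
Add back pairs where two caps are both exceeded: 1 + 0 + 1 = 2.
By inclusion–exclusion the count is 66 − 58 + 2 = 10.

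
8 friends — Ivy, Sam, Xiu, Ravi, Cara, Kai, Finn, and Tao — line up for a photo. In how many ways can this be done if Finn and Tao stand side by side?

10080

Glue Finn and Tao into one block (2 internal orders), leaving 7 units to arrange in a row.
So the count is 2·(7)! = 10080.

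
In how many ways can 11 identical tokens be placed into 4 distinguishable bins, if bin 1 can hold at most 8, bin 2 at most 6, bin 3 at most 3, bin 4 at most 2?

Ignoring the caps, the number of non-negative solutions to x_1+…+x_4 = 11 is C(14,3) = 364.
Subtract solutions that violate a single cap (substitute x_i' = x_i − (cap_i+1)): x_1 ≥ 9 gives C(5,3) = 10; x_2 ≥ 7 gives C(7,3) = 35; x_3 ≥ 4 gives C(10,3) = 120; x_4 ≥ 3 gives C(11,3) = 165. Together 330.
Add back pairs where two caps are both exceeded: 0 + 0 + 0 + 1 + 4 + 35 = 40.
By inclusion–exclusion the count is 364 − 330 + 40 = 74.

74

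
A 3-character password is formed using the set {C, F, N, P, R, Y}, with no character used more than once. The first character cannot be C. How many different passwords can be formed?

The first character has 6−1 = 5 choices (anything except C).
The remaining 2 characters are filled from the other 5 symbols without repetition: 5 × 4 = 20.
Total: 5 × 20 = 100.

100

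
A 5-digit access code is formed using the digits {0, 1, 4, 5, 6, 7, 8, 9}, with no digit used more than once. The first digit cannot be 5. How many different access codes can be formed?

The first digit has 8−1 = 7 choices (anything except 5).
The remaining 4 digits are filled from the other 7 symbols without repetition: 7 × 6 × 5 × 4 = 840.
Total: 7 × 840 = 5880.

5880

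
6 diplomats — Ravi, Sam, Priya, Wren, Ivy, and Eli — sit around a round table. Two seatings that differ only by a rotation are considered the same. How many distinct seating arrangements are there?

Fix one person's seat to break rotational symmetry; the remaining 5 people can be arranged in (5)! = 120 ways.

120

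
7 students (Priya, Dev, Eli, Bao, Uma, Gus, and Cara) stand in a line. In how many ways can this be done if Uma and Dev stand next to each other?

Place the 5 others and the Uma-Dev pair as 6 objects in a line; the pair has 2 internal arrangements.
That gives 2 × 6! = 2 × 720 = 1440.

1440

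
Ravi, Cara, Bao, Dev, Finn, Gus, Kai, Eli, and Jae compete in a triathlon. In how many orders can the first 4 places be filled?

3024

There are 9 choices for 1st place, 8 for 2nd, and so on down to 6 for position 4.
That gives 9 × 8 × 7 × 6 = 3024.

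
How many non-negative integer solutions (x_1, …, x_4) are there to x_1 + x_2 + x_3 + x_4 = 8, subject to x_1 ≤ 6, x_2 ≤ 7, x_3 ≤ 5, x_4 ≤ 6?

Ignoring the caps, the number of non-negative solutions to x_1+…+x_4 = 8 is C(11,3) = 165.
Subtract solutions that violate a single cap (substitute x_i' = x_i − (cap_i+1)): x_1 ≥ 7 gives C(4,3) = 4; x_2 ≥ 8 gives C(3,3) = 1; x_3 ≥ 6 gives C(5,3) = 10; x_4 ≥ 7 gives C(4,3) = 4. Together 19.
No two caps can be exceeded simultaneously, so the pair terms are all 0.
By inclusion–exclusion the count is 165 − 19 + 0 = 146.

146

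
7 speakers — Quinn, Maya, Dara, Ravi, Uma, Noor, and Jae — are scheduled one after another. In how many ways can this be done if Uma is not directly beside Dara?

3600

There are 7! = 5040 arrangements in all. If Uma and Dara are adjacent, merging them into one block gives 2·(6)! = 1440 arrangements.
So 5040 − 1440 = 3600 arrangements keep them apart.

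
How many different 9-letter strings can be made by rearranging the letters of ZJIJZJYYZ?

5040

Letter multiplicities in ZJIJZJYYZ: I×1, J×3, Y×2, Z×3.
Dividing 9! = 362880 by 3!·3!·2! = 72 for the repeated letters gives 5040.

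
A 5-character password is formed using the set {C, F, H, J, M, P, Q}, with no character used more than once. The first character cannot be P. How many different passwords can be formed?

The first character has 7−1 = 6 choices (anything except P).
The remaining 4 characters are filled from the other 6 symbols without repetition: 6 × 5 × 4 × 3 = 360.
Total: 6 × 360 = 2160.

2160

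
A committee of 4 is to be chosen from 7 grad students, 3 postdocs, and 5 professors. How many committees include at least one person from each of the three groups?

Total 4-person selections from all 15: C(15,4) = 1365.
Subtract selections that omit an entire group: no grad students → C(8,4) = 70; no postdocs → C(12,4) = 495; no professors → C(10,4) = 210.
Add back selections omitting two groups (i.e. drawn from a single group): C(7,4) + C(3,4) + C(5,4) = 40.
By inclusion–exclusion: 1365 − 775 + 40 = 630.

630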